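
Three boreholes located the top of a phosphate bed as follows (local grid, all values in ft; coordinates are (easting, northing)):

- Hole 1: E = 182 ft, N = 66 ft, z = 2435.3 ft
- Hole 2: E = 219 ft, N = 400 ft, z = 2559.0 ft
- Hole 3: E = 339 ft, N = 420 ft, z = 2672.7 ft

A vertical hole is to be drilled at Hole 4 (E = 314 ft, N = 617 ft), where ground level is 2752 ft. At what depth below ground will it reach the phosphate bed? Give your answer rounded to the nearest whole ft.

Two edge vectors: Hole 1→Hole 2 = (37, 334, 123.7), Hole 1→Hole 3 = (157, 354, 237.4).
Normal n = (Hole 1→Hole 2) × (Hole 1→Hole 3) = (35501.8, 10637.1, -39340).
So ∂z/∂E = −n_x/n_z = 0.90244 and ∂z/∂N = −n_y/n_z = 0.27039.
Intercept c from Hole 1: 2435.3 − 164.24 − 17.85 = 2253.21.
At (314, 617): z_contact = 283.4 + 166.8 + 2253.21 = 2703.4 ft.
Depth below ground = 2752 − 2703.4 = 49 ft.

49 ft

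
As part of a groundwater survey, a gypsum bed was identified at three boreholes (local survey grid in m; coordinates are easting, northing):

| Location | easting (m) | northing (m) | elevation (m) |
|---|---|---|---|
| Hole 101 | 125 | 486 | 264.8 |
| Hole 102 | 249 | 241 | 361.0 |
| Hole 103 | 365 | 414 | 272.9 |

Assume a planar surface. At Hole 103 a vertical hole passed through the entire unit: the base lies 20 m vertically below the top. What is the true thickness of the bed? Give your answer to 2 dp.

18.21 m

Let the plane be z = a·easting + b·northing + c.
Hole 102−Hole 101: 124a − 245b = 96.2;  Hole 103−Hole 101: 240a − 72b = 8.1.
Solving gives a = −0.09909, b = −0.44281.
|∇z| = √(a²+b²) = 0.45376, so dip δ = arctan(0.45376) = 24.41°.
True thickness = vertical thickness × cos δ = 20 × cos 24.41° = 18.21 m.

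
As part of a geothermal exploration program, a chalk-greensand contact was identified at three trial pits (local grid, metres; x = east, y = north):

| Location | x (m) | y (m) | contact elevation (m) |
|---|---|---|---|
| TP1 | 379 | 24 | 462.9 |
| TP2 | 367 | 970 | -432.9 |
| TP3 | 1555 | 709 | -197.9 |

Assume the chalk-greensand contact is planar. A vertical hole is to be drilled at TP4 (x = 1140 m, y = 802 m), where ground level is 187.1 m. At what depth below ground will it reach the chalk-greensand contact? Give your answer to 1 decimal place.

Two edge vectors: TP1→TP2 = (-12, 946, -895.8), TP1→TP3 = (1176, 685, -660.8).
Normal n = (TP1→TP2) × (TP1→TP3) = (-11493.8, -1061390.4, -1120716).
So ∂z/∂x = −n_x/n_z = −0.010256 and ∂z/∂y = −n_y/n_z = −0.947065.
Intercept c from TP1: 462.9 + 3.89 + 22.73 = 489.52.
At (1140, 802): z_contact = −11.69 − 759.55 + 489.52 = -281.72 m.
Depth below ground = 187.1 − (-281.72) = 468.8 m.

468.8 m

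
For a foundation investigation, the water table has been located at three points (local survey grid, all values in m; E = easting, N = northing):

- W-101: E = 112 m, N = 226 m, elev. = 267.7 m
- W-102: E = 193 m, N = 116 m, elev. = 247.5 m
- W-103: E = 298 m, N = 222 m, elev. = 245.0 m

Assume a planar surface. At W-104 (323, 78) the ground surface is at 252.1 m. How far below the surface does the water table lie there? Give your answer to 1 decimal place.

23.8 m

Two edge vectors: W-101→W-102 = (81, -110, -20.2), W-101→W-103 = (186, -4, -22.7).
Normal n = (W-101→W-102) × (W-101→W-103) = (2416.2, -1918.5, 20136).
So ∂z/∂E = −n_x/n_z = −0.11999 and ∂z/∂N = −n_y/n_z = 0.09528.
Intercept c from W-101: 267.7 + 13.44 − 21.53 = 259.61.
At (323, 78): z_contact = −38.76 + 7.43 + 259.61 = 228.28 m.
Depth below ground = 252.1 − 228.28 = 23.8 m.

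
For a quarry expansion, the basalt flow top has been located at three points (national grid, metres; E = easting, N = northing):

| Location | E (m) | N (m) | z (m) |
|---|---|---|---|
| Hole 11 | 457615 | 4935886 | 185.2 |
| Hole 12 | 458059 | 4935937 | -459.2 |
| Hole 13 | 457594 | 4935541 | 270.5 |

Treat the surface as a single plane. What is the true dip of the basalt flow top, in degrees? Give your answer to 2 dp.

55.26°

Let the plane be z = a·E + b·N + c.
Hole 12−Hole 11: 444a + 51b = −644.4;  Hole 13−Hole 11: −21a − 345b = 85.3.
Solving gives a = −1.43297, b = −0.16002.
Gradient magnitude |∇z| = √(a² + b²) = √(2.05340 + 0.02561) = 1.44188.
True dip = arctan(1.44188) = 55.26°, dipping toward E (azimuth ≈ 084°).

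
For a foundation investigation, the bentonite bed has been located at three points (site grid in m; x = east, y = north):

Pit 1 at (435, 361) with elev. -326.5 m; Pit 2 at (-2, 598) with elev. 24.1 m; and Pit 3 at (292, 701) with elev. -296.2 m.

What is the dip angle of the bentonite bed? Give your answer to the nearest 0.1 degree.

45.8°

Let the plane be z = a·x + b·y + c.
Pit 2−Pit 1: −437a + 237b = 350.6;  Pit 3−Pit 1: −143a + 340b = 30.3.
Solving gives a = −0.97675, b = −0.32169.
Gradient magnitude |∇z| = √(a² + b²) = √(0.95405 + 0.10349) = 1.02836.
True dip = arctan(1.02836) = 45.8°, dipping toward ENE (azimuth ≈ 072°).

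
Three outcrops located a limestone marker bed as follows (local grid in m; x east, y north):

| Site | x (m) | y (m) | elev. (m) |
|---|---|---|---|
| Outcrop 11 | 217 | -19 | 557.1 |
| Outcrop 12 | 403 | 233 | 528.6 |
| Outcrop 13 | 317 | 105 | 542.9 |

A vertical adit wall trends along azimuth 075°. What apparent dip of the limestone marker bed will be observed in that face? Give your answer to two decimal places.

2.60°

Let the plane be z = a·x + b·y + c.
Outcrop 12−Outcrop 11: 186a + 252b = −28.5;  Outcrop 13−Outcrop 11: 100a + 124b = −14.2.
Solving gives a = −0.02079, b = −0.09775.
Unit vector along 075° is (sin 75°, cos 75°) = (0.9659, 0.2588).
Slope in that direction = a·(0.9659) + b·(0.2588) = −0.04538.
Apparent dip = arctan|0.04538| = 2.60° (true dip is 5.7°, so apparent ≤ true as expected).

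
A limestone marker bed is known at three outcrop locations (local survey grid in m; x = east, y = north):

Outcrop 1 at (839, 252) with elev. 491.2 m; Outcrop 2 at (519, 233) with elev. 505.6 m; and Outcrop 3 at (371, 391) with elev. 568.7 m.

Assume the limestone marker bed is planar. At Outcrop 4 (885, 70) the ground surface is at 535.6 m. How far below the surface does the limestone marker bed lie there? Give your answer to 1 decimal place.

109.0 m

Let the plane be z = a·x + b·y + c.
Outcrop 2−Outcrop 1: −320a − 19b = 14.4;  Outcrop 3−Outcrop 1: −468a + 139b = 77.5.
Solving gives a = −0.06509, b = 0.33839.
Then c = 491.2 − a·839 − b·252 = 460.54.
At (885, 70): z_contact = −57.61 + 23.69 + 460.54 = 426.62 m.
Depth below ground = 535.6 − 426.62 = 109.0 m.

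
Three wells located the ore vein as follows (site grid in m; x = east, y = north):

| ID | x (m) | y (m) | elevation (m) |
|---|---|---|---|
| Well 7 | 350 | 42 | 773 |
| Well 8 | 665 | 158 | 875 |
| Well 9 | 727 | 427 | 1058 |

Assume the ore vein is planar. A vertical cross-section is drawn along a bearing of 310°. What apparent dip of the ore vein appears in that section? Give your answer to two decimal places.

Two edge vectors: Well 7→Well 8 = (315, 116, 102), Well 7→Well 9 = (377, 385, 285).
Normal n = (Well 7→Well 8) × (Well 7→Well 9) = (-6210, -51321, 77543).
So ∂z/∂x = −n_x/n_z = 0.08008 and ∂z/∂y = −n_y/n_z = 0.66184.
Unit vector along 310° is (sin 310°, cos 310°) = (-0.7660, 0.6428).
Slope in that direction = a·(-0.7660) + b·(0.6428) = 0.36407.
Apparent dip = arctan|0.36407| = 20.01° (true dip is 33.7°, so apparent ≤ true as expected).

20.01°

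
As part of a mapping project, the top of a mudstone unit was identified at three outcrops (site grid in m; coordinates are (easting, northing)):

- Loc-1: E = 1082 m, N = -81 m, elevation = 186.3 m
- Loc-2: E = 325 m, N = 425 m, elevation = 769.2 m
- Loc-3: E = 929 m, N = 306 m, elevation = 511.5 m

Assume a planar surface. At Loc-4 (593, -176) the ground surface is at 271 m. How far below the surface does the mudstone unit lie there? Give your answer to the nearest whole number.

Two edge vectors: Loc-1→Loc-2 = (-757, 506, 582.9), Loc-1→Loc-3 = (-153, 387, 325.2).
Normal n = (Loc-1→Loc-2) × (Loc-1→Loc-3) = (-61031.1, 156992.7, -215541).
So ∂z/∂E = −n_x/n_z = −0.28315 and ∂z/∂N = −n_y/n_z = 0.72837.
Intercept c from Loc-1: 186.3 + 306.37 + 59.00 = 551.67.
At (593, -176): z_contact = −167.9 − 128.2 + 551.67 = 255.6 m.
Depth below ground = 271 − 255.6 = 15 m.

15 m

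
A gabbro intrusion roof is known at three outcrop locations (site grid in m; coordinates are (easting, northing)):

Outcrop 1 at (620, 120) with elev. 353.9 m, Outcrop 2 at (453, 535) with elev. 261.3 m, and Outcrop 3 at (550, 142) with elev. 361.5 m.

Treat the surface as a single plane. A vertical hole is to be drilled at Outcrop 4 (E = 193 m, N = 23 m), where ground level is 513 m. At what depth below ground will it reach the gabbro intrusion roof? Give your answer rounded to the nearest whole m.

Let the plane be z = a·E + b·N + c.
Outcrop 2−Outcrop 1: −167a + 415b = −92.6;  Outcrop 3−Outcrop 1: −70a + 22b = 7.6.
Solving gives a = −0.20457, b = −0.30545.
Then c = 353.9 − a·620 − b·120 = 517.39.
At (193, 23): z_contact = −39.5 − 7.0 + 517.39 = 470.9 m.
Depth below ground = 513 − 470.9 = 42 m.

42 m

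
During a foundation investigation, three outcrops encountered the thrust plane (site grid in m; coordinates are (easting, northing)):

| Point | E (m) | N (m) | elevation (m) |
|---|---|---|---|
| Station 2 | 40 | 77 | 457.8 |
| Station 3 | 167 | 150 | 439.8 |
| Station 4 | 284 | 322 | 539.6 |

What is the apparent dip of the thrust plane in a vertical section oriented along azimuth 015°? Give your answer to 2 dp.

41.06°

Two edge vectors: Station 2→Station 3 = (127, 73, -18), Station 2→Station 4 = (244, 245, 81.8).
Normal n = (Station 2→Station 3) × (Station 2→Station 4) = (10381.4, -14780.6, 13303).
So ∂z/∂E = −n_x/n_z = −0.78038 and ∂z/∂N = −n_y/n_z = 1.11107.
Unit vector along 015° is (sin 15°, cos 15°) = (0.2588, 0.9659).
Slope in that direction = a·(0.2588) + b·(0.9659) = 0.87124.
Apparent dip = arctan|0.87124| = 41.06° (true dip is 53.6°, so apparent ≤ true as expected).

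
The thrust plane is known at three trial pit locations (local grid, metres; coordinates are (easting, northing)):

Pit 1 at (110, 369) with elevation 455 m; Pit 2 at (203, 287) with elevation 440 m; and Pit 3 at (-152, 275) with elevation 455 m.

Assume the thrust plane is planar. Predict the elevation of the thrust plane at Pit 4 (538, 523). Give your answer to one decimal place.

455.1 m

Two edge vectors: Pit 1→Pit 2 = (93, -82, -15), Pit 1→Pit 3 = (-262, -94, 0).
Normal n = (Pit 1→Pit 2) × (Pit 1→Pit 3) = (-1410, 3930, -30226).
So ∂z/∂E = −n_x/n_z = −0.04665 and ∂z/∂N = −n_y/n_z = 0.13002.
Intercept c from Pit 1: 455 + 5.13 − 47.98 = 412.15.
At (538, 523): z = −25.1 + 68.0 + 412.15 = 455.1 m.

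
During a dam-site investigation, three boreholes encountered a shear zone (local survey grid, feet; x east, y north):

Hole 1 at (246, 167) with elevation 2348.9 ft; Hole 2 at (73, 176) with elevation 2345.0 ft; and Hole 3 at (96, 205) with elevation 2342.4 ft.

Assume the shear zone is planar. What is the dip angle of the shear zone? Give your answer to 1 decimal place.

6.0°

Let the plane be z = a·x + b·y + c.
Hole 2−Hole 1: −173a + 9b = −3.9;  Hole 3−Hole 1: −150a + 38b = −6.5.
Solving gives a = 0.01717, b = −0.10327.
Gradient magnitude |∇z| = √(a² + b²) = √(0.00029 + 0.01067) = 0.10469.
True dip = arctan(0.10469) = 6.0°, dipping toward N (azimuth ≈ 351°).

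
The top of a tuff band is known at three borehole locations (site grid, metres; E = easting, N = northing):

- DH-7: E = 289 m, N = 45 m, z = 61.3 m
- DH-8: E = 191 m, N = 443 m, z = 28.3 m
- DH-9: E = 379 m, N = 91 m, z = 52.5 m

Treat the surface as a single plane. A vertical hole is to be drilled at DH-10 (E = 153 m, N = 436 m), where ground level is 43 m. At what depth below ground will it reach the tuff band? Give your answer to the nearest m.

12 m

Let the plane be z = a·E + b·N + c.
DH-8−DH-7: −98a + 398b = −33;  DH-9−DH-7: 90a + 46b = −8.8.
Solving gives a = −0.04921, b = −0.09503.
Then c = 61.3 − a·289 − b·45 = 79.80.
At (153, 436): z_contact = −7.5 − 41.4 + 79.80 = 30.8 m.
Depth below ground = 43 − 30.8 = 12 m.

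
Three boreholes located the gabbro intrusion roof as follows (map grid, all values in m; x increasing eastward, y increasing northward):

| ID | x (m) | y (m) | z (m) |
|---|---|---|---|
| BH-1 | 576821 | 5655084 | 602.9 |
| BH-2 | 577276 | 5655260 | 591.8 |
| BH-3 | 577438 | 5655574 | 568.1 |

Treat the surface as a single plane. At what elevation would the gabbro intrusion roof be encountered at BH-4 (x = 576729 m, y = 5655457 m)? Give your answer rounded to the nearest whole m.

Two edge vectors: BH-1→BH-2 = (455, 176, -11.1), BH-1→BH-3 = (617, 490, -34.8).
Normal n = (BH-1→BH-2) × (BH-1→BH-3) = (-685.8, 8985.3, 114358).
So ∂z/∂x = −n_x/n_z = 0.00599696 and ∂z/∂y = −n_y/n_z = −0.07857168.
Intercept c from BH-1: 602.9 − 3459.17 + 444329.44 = 441473.17.
At (576729, 5655457): z = 3458.6 − 444358.7 + 441473.17 = 573.0 m.

573 m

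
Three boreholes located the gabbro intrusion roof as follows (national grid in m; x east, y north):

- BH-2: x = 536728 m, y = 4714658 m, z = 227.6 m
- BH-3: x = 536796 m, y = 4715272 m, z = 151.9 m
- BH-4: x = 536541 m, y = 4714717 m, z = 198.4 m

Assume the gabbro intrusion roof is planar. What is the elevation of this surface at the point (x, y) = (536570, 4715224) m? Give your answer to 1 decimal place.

132.8 m

Two edge vectors: BH-2→BH-3 = (68, 614, -75.7), BH-2→BH-4 = (-187, 59, -29.2).
Normal n = (BH-2→BH-3) × (BH-2→BH-4) = (-13462.5, 16141.5, 118830).
So ∂z/∂x = −n_x/n_z = 0.113292098 and ∂z/∂y = −n_y/n_z = −0.135836910.
Intercept c from BH-2: 227.6 − 60807.04 + 640424.57 = 579845.13.
At (536570, 4715224): z = 60789.1 − 640501.5 + 579845.13 = 132.8 m.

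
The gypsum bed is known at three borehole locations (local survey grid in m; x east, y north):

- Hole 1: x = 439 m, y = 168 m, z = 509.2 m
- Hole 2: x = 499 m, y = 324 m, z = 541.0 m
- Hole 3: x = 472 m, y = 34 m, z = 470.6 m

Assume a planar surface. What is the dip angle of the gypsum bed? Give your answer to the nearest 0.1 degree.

Let the plane be z = a·x + b·y + c.
Hole 2−Hole 1: 60a + 156b = 31.8;  Hole 3−Hole 1: 33a − 134b = −38.6.
Solving gives a = −0.13348, b = 0.25519.
Gradient magnitude |∇z| = √(a² + b²) = √(0.01782 + 0.06512) = 0.28799.
True dip = arctan(0.28799) = 16.1°, dipping toward SSE (azimuth ≈ 152°).

16.1°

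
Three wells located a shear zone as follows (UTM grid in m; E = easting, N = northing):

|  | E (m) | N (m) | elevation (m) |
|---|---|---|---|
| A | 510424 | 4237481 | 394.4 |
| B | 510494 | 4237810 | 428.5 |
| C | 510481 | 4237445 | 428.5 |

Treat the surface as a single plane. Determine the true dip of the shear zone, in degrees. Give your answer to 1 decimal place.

30.3°

Let the plane be z = a·E + b·N + c.
B−A: 70a + 329b = 34.1;  C−A: 57a − 36b = 34.1.
Solving gives a = 0.58508, b = −0.02084.
Gradient magnitude |∇z| = √(a² + b²) = √(0.34232 + 0.00043) = 0.58546.
True dip = arctan(0.58546) = 30.3°, dipping toward W (azimuth ≈ 272°).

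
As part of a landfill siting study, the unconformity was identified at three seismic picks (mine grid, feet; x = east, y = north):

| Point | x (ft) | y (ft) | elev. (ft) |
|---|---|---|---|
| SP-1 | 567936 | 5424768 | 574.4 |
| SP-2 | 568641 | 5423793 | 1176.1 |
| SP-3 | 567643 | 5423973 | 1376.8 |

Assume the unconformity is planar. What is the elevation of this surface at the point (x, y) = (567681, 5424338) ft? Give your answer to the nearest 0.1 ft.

1043.1 ft

Let the plane be z = a·x + b·y + c.
SP-2−SP-1: 705a − 975b = 601.7;  SP-3−SP-1: −293a − 795b = 802.4.
Solving gives a = −0.359260769, b = −0.876901377.
Then c = 574.4 − a·567936 − b·5424768 = 4961598.05.
At (567681, 5424338): z = −203945.5 − 4756609.5 + 4961598.05 = 1043.1 ft.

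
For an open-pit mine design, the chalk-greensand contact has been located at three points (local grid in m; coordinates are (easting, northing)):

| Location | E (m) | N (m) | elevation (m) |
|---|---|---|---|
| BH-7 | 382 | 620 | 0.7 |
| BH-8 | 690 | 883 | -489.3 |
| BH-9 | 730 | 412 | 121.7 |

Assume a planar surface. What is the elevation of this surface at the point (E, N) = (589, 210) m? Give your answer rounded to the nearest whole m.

Two edge vectors: BH-7→BH-8 = (308, 263, -490), BH-7→BH-9 = (348, -208, 121).
Normal n = (BH-7→BH-8) × (BH-7→BH-9) = (-70097, -207788, -155588).
So ∂z/∂E = −n_x/n_z = −0.45053 and ∂z/∂N = −n_y/n_z = −1.33550.
Intercept c from BH-7: 0.7 + 172.10 + 828.01 = 1000.81.
At (589, 210): z = −265.4 − 280.5 + 1000.81 = 455.0 m.

455 m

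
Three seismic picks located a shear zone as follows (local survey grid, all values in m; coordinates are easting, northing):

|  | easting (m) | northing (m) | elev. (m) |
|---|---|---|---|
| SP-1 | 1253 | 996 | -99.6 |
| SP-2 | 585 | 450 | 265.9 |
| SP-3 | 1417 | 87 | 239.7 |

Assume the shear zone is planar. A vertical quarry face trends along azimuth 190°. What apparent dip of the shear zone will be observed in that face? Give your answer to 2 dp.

Let the plane be z = a·easting + b·northing + c.
SP-2−SP-1: −668a − 546b = 365.5;  SP-3−SP-1: 164a − 909b = 339.3.
Solving gives a = −0.21095, b = −0.41133.
Unit vector along 190° is (sin 190°, cos 190°) = (-0.1736, -0.9848).
Slope in that direction = a·(-0.1736) + b·(-0.9848) = 0.44171.
Apparent dip = arctan|0.44171| = 23.83° (true dip is 24.8°, so apparent ≤ true as expected).

23.83°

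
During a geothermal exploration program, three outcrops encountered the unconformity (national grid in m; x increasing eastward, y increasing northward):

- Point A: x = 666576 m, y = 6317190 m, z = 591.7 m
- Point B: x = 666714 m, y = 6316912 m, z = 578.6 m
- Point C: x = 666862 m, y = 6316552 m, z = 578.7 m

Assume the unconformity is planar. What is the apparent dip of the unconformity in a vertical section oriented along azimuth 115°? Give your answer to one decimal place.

22.1°

Two edge vectors: Point A→Point B = (138, -278, -13.1), Point A→Point C = (286, -638, -13).
Normal n = (Point A→Point B) × (Point A→Point C) = (-4743.8, -1952.6, -8536).
So ∂z/∂x = −n_x/n_z = −0.55574 and ∂z/∂y = −n_y/n_z = −0.22875.
Unit vector along 115° is (sin 115°, cos 115°) = (0.9063, -0.4226).
Slope in that direction = a·(0.9063) + b·(-0.4226) = −0.40700.
Apparent dip = arctan|0.40700| = 22.1° (true dip is 31.0°, so apparent ≤ true as expected).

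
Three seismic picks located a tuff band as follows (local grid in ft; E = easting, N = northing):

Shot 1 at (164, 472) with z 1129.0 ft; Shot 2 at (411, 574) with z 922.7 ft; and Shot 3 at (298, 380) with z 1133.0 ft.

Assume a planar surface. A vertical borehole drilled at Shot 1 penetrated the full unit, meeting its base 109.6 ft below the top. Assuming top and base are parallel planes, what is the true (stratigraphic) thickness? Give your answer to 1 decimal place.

79.9 ft

Two edge vectors: Shot 1→Shot 2 = (247, 102, -206.3), Shot 1→Shot 3 = (134, -92, 4).
Normal n = (Shot 1→Shot 2) × (Shot 1→Shot 3) = (-18571.6, -28632.2, -36392).
So ∂z/∂E = −n_x/n_z = −0.51032 and ∂z/∂N = −n_y/n_z = −0.78677.
|∇z| = √(a²+b²) = 0.93778, so dip δ = arctan(0.93778) = 43.16°.
True thickness = vertical thickness × cos δ = 109.6 × cos 43.16° = 79.9 ft.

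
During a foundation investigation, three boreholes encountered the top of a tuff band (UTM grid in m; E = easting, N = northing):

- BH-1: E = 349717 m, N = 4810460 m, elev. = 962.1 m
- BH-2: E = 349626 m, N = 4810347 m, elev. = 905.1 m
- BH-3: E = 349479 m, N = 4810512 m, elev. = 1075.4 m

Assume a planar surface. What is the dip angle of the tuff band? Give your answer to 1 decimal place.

Two edge vectors: BH-1→BH-2 = (-91, -113, -57), BH-1→BH-3 = (-238, 52, 113.3).
Normal n = (BH-1→BH-2) × (BH-1→BH-3) = (-9838.9, 23876.3, -31626).
So ∂z/∂E = −n_x/n_z = −0.31110 and ∂z/∂N = −n_y/n_z = 0.75496.
Gradient magnitude |∇z| = √(a² + b²) = √(0.09678 + 0.56996) = 0.81654.
True dip = arctan(0.81654) = 39.2°, dipping toward SSE (azimuth ≈ 158°).

39.2°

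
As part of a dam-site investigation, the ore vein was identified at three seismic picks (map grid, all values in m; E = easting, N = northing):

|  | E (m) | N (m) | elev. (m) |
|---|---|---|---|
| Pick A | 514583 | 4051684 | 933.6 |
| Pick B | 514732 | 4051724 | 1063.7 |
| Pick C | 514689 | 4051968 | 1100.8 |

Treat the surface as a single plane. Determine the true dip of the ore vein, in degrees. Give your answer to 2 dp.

Let the plane be z = a·E + b·N + c.
Pick B−Pick A: 149a + 40b = 130.1;  Pick C−Pick A: 106a + 284b = 167.2.
Solving gives a = 0.79474, b = 0.29211.
Gradient magnitude |∇z| = √(a² + b²) = √(0.63161 + 0.08533) = 0.84672.
True dip = arctan(0.84672) = 40.26°, dipping toward WSW (azimuth ≈ 250°).

40.26°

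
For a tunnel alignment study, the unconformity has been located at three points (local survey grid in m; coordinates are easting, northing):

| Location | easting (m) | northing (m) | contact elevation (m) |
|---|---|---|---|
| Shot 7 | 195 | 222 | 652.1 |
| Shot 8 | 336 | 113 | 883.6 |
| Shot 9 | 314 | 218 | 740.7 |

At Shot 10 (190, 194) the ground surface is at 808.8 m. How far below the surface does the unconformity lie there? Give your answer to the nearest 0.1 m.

126.2 m

Let the plane be z = a·easting + b·northing + c.
Shot 8−Shot 7: 141a − 109b = 231.5;  Shot 9−Shot 7: 119a − 4b = 88.6.
Solving gives a = 0.70375, b = −1.21350.
Then c = 652.1 − a·195 − b·222 = 784.27.
At (190, 194): z_contact = 133.71 − 235.42 + 784.27 = 682.56 m.
Depth below ground = 808.8 − 682.56 = 126.2 m.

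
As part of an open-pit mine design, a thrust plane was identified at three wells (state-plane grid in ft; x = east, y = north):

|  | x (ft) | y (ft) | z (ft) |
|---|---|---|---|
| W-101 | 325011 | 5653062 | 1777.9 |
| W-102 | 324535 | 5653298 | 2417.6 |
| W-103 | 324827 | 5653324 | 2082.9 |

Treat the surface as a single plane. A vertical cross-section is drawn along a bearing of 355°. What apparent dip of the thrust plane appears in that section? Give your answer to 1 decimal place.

Let the plane be z = a·x + b·y + c.
W-102−W-101: −476a + 236b = 639.7;  W-103−W-101: −184a + 262b = 305.
Solving gives a = −1.17633, b = 0.33800.
Unit vector along 355° is (sin 355°, cos 355°) = (-0.0872, 0.9962).
Slope in that direction = a·(-0.0872) + b·(0.9962) = 0.43924.
Apparent dip = arctan|0.43924| = 23.7° (true dip is 50.7°, so apparent ≤ true as expected).

23.7°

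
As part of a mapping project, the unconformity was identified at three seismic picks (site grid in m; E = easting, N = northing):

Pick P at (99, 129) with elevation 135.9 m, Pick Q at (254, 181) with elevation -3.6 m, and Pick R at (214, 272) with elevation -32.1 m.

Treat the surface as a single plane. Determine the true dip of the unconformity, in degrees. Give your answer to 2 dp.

42.87°

Two edge vectors: Pick P→Pick Q = (155, 52, -139.5), Pick P→Pick R = (115, 143, -168).
Normal n = (Pick P→Pick Q) × (Pick P→Pick R) = (11212.5, 9997.5, 16185).
So ∂z/∂E = −n_x/n_z = −0.69277 and ∂z/∂N = −n_y/n_z = −0.61770.
Gradient magnitude |∇z| = √(a² + b²) = √(0.47993 + 0.38156) = 0.92816.
True dip = arctan(0.92816) = 42.87°, dipping toward NE (azimuth ≈ 048°).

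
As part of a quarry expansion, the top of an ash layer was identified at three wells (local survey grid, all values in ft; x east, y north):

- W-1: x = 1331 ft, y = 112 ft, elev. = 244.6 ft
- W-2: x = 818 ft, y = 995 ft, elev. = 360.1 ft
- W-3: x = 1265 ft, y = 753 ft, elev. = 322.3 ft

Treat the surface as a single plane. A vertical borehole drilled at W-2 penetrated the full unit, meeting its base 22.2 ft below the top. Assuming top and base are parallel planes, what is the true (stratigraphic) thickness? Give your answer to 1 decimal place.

Two edge vectors: W-1→W-2 = (-513, 883, 115.5), W-1→W-3 = (-66, 641, 77.7).
Normal n = (W-1→W-2) × (W-1→W-3) = (-5426.4, 32237.1, -270555).
So ∂z/∂x = −n_x/n_z = −0.02006 and ∂z/∂y = −n_y/n_z = 0.11915.
|∇z| = √(a²+b²) = 0.12083, so dip δ = arctan(0.12083) = 6.89°.
True thickness = vertical thickness × cos δ = 22.2 × cos 6.89° = 22.0 ft.

22.0 ft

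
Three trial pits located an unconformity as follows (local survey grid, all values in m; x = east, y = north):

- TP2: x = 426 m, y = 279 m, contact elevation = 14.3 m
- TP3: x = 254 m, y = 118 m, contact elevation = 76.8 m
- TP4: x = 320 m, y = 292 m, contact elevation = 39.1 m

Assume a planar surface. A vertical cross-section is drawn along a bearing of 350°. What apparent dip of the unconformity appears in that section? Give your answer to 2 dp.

4.41°

Two edge vectors: TP2→TP3 = (-172, -161, 62.5), TP2→TP4 = (-106, 13, 24.8).
Normal n = (TP2→TP3) × (TP2→TP4) = (-4805.3, -2359.4, -19302).
So ∂z/∂x = −n_x/n_z = −0.24895 and ∂z/∂y = −n_y/n_z = −0.12224.
Unit vector along 350° is (sin 350°, cos 350°) = (-0.1736, 0.9848).
Slope in that direction = a·(-0.1736) + b·(0.9848) = −0.07715.
Apparent dip = arctan|0.07715| = 4.41° (true dip is 15.5°, so apparent ≤ true as expected).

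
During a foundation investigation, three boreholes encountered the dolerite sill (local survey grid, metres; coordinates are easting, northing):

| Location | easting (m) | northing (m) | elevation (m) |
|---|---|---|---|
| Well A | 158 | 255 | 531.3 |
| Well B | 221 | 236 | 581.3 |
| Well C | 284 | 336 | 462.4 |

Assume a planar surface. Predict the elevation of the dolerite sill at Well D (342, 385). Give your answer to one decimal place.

414.1 m

Let the plane be z = a·easting + b·northing + c.
Well B−Well A: 63a − 19b = 50;  Well C−Well A: 126a + 81b = −68.9.
Solving gives a = 0.36560, b = −1.41933.
Then c = 531.3 − a·158 − b·255 = 835.46.
At (342, 385): z = 125.0 − 546.4 + 835.46 = 414.1 m.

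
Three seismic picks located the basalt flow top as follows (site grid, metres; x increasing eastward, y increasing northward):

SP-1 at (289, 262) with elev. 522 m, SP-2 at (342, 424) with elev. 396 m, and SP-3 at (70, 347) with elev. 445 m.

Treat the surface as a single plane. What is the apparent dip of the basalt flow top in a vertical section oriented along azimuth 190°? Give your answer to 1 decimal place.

Two edge vectors: SP-1→SP-2 = (53, 162, -126), SP-1→SP-3 = (-219, 85, -77).
Normal n = (SP-1→SP-2) × (SP-1→SP-3) = (-1764, 31675, 39983).
So ∂z/∂x = −n_x/n_z = 0.04412 and ∂z/∂y = −n_y/n_z = −0.79221.
Unit vector along 190° is (sin 190°, cos 190°) = (-0.1736, -0.9848).
Slope in that direction = a·(-0.1736) + b·(-0.9848) = 0.77252.
Apparent dip = arctan|0.77252| = 37.7° (true dip is 38.4°, so apparent ≤ true as expected).

37.7°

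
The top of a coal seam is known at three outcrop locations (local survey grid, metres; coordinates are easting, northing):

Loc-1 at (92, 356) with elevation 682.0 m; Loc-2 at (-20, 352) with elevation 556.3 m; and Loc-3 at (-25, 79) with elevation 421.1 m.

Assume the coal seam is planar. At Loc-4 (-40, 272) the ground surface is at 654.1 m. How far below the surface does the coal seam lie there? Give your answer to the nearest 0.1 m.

157.9 m

Two edge vectors: Loc-1→Loc-2 = (-112, -4, -125.7), Loc-1→Loc-3 = (-117, -277, -260.9).
Normal n = (Loc-1→Loc-2) × (Loc-1→Loc-3) = (-33775.3, -14513.9, 30556).
So ∂z/∂easting = −n_x/n_z = 1.10536 and ∂z/∂northing = −n_y/n_z = 0.47499.
Intercept c from Loc-1: 682 − 101.69 − 169.10 = 411.21.
At (-40, 272): z_contact = −44.21 + 129.20 + 411.21 = 496.19 m.
Depth below ground = 654.1 − 496.19 = 157.9 m.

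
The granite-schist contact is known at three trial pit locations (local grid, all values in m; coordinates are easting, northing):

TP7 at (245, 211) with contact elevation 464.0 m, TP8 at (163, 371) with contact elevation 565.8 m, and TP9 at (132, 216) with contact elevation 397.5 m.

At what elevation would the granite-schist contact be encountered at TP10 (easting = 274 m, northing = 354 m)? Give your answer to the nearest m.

Let the plane be z = a·easting + b·northing + c.
TP8−TP7: −82a + 160b = 101.8;  TP9−TP7: −113a + 5b = −66.5.
Solving gives a = 0.63096, b = 0.95962.
Then c = 464 − a·245 − b·211 = 106.94.
At (274, 354): z = 172.9 + 339.7 + 106.94 = 619.5 m.

620 m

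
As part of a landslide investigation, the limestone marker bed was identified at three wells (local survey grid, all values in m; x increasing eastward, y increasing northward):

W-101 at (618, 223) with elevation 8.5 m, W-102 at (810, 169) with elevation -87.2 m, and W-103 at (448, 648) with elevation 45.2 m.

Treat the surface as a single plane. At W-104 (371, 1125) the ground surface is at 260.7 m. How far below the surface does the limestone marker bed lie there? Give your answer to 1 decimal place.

Two edge vectors: W-101→W-102 = (192, -54, -95.7), W-101→W-103 = (-170, 425, 36.7).
Normal n = (W-101→W-102) × (W-101→W-103) = (38690.7, 9222.6, 72420).
So ∂z/∂x = −n_x/n_z = −0.534254 and ∂z/∂y = −n_y/n_z = −0.127349.
Intercept c from W-101: 8.5 + 330.17 + 28.40 = 367.07.
At (371, 1125): z_contact = −198.21 − 143.27 + 367.07 = 25.59 m.
Depth below ground = 260.7 − 25.59 = 235.1 m.

235.1 m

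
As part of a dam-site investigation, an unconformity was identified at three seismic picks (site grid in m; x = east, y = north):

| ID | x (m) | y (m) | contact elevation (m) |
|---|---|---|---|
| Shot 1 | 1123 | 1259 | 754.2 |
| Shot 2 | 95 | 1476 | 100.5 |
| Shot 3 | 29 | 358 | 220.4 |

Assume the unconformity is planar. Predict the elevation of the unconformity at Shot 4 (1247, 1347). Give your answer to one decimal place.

816.7 m

Let the plane be z = a·x + b·y + c.
Shot 2−Shot 1: −1028a + 217b = −653.7;  Shot 3−Shot 1: −1094a − 901b = −533.8.
Solving gives a = 0.605709, b = −0.143002.
Then c = 754.2 − a·1123 − b·1259 = 254.03.
At (1247, 1347): z = 755.3 − 192.6 + 254.03 = 816.7 m.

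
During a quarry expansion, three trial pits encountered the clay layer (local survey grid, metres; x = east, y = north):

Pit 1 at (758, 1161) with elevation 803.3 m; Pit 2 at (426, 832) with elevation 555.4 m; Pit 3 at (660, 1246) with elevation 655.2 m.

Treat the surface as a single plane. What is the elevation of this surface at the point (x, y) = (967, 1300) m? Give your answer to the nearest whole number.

Two edge vectors: Pit 1→Pit 2 = (-332, -329, -247.9), Pit 1→Pit 3 = (-98, 85, -148.1).
Normal n = (Pit 1→Pit 2) × (Pit 1→Pit 3) = (69796.4, -24875, -60462).
So ∂z/∂x = −n_x/n_z = 1.15438 and ∂z/∂y = −n_y/n_z = −0.41142.
Intercept c from Pit 1: 803.3 − 875.02 + 477.65 = 405.93.
At (967, 1300): z = 1116.3 − 534.8 + 405.93 = 987.4 m.

987 m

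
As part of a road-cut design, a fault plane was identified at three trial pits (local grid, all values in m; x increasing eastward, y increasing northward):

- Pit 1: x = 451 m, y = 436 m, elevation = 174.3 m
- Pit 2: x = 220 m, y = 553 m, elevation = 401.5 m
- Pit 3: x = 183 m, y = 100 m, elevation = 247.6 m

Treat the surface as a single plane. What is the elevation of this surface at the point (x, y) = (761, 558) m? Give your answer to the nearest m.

Let the plane be z = a·x + b·y + c.
Pit 2−Pit 1: −231a + 117b = 227.2;  Pit 3−Pit 1: −268a − 336b = 73.3.
Solving gives a = −0.77924, b = 0.40338.
Then c = 174.3 − a·451 − b·436 = 349.86.
At (761, 558): z = −593.0 + 225.1 + 349.86 = -18.1 m.

-18 m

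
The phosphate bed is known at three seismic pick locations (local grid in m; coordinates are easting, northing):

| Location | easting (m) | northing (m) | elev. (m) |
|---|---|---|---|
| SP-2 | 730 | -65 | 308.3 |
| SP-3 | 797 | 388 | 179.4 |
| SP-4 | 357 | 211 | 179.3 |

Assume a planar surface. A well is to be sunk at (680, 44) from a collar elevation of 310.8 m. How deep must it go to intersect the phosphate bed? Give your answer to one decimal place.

Two edge vectors: SP-2→SP-3 = (67, 453, -128.9), SP-2→SP-4 = (-373, 276, -129).
Normal n = (SP-2→SP-3) × (SP-2→SP-4) = (-22860.6, 56722.7, 187461).
So ∂z/∂easting = −n_x/n_z = 0.12195 and ∂z/∂northing = −n_y/n_z = −0.30258.
Intercept c from SP-2: 308.3 − 89.02 − 19.67 = 199.61.
At (680, 44): z_contact = 82.93 − 13.31 + 199.61 = 269.22 m.
Depth below ground = 310.8 − 269.22 = 41.6 m.

41.6 m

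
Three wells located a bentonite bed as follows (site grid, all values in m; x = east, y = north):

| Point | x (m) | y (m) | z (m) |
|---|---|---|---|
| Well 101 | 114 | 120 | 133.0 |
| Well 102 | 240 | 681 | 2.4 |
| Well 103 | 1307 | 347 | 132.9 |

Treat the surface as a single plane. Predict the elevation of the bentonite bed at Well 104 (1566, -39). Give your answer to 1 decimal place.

238.7 m

Let the plane be z = a·x + b·y + c.
Well 102−Well 101: 126a + 561b = −130.6;  Well 103−Well 101: 1193a + 227b = −0.1.
Solving gives a = 0.046186, b = −0.243172.
Then c = 133 − a·114 − b·120 = 156.92.
At (1566, -39): z = 72.3 + 9.5 + 156.92 = 238.7 m.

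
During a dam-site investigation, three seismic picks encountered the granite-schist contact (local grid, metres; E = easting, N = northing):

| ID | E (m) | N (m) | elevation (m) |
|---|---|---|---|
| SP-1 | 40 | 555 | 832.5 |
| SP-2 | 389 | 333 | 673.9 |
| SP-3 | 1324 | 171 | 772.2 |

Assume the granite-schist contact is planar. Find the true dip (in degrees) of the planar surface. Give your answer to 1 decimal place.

51.3°

Let the plane be z = a·E + b·N + c.
SP-2−SP-1: 349a − 222b = −158.6;  SP-3−SP-1: 1284a − 384b = −60.3.
Solving gives a = 0.31461, b = 1.20900.
Gradient magnitude |∇z| = √(a² + b²) = √(0.09898 + 1.46168) = 1.24926.
True dip = arctan(1.24926) = 51.3°, dipping toward SSW (azimuth ≈ 195°).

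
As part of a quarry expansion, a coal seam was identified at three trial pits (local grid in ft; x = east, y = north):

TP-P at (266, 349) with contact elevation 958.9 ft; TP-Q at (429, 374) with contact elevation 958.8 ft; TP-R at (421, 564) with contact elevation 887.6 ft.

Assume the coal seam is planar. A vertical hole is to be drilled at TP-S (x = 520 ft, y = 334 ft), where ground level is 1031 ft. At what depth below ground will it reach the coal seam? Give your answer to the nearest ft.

52 ft

Let the plane be z = a·x + b·y + c.
TP-Q−TP-P: 163a + 25b = −0.1;  TP-R−TP-P: 155a + 215b = −71.3.
Solving gives a = 0.05650, b = −0.37236.
Then c = 958.9 − a·266 − b·349 = 1073.82.
At (520, 334): z_contact = 29.4 − 124.4 + 1073.82 = 978.8 ft.
Depth below ground = 1031 − 978.8 = 52 ft.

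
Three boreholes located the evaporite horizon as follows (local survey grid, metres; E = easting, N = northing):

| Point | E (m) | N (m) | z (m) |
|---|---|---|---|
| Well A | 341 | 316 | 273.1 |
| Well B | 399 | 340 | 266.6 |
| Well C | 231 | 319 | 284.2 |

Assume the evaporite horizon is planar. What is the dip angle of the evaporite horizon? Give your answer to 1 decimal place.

6.0°

Two edge vectors: Well A→Well B = (58, 24, -6.5), Well A→Well C = (-110, 3, 11.1).
Normal n = (Well A→Well B) × (Well A→Well C) = (285.9, 71.2, 2814).
So ∂z/∂E = −n_x/n_z = −0.10160 and ∂z/∂N = −n_y/n_z = −0.02530.
Gradient magnitude |∇z| = √(a² + b²) = √(0.01032 + 0.00064) = 0.10470.
True dip = arctan(0.10470) = 6.0°, dipping toward ENE (azimuth ≈ 076°).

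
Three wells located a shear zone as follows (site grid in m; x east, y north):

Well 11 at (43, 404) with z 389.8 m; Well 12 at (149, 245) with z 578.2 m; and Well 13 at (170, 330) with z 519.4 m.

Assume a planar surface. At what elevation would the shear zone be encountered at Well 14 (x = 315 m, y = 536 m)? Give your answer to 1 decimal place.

427.7 m

Let the plane be z = a·x + b·y + c.
Well 12−Well 11: 106a − 159b = 188.4;  Well 13−Well 11: 127a − 74b = 129.6.
Solving gives a = 0.53970, b = −0.82510.
Then c = 389.8 − a·43 − b·404 = 699.93.
At (315, 536): z = 170.0 − 442.3 + 699.93 = 427.7 m.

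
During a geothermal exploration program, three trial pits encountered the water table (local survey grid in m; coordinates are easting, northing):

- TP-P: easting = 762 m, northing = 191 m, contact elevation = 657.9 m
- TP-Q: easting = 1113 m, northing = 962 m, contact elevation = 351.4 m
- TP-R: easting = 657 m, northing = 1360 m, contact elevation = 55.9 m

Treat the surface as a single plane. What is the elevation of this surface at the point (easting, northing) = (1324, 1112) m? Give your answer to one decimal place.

322.5 m

Two edge vectors: TP-P→TP-Q = (351, 771, -306.5), TP-P→TP-R = (-105, 1169, -602).
Normal n = (TP-P→TP-Q) × (TP-P→TP-R) = (-105843.5, 243484.5, 491274).
So ∂z/∂easting = −n_x/n_z = 0.215447 and ∂z/∂northing = −n_y/n_z = −0.495619.
Intercept c from TP-P: 657.9 − 164.17 + 94.66 = 588.39.
At (1324, 1112): z = 285.3 − 551.1 + 588.39 = 322.5 m.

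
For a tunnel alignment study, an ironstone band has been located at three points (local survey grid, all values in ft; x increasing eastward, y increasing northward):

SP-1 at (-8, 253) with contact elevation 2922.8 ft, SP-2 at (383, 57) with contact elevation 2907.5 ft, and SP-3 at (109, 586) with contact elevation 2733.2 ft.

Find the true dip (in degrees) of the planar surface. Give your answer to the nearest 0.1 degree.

28.7°

Two edge vectors: SP-1→SP-2 = (391, -196, -15.3), SP-1→SP-3 = (117, 333, -189.6).
Normal n = (SP-1→SP-2) × (SP-1→SP-3) = (42256.5, 72343.5, 153135).
So ∂z/∂x = −n_x/n_z = −0.27594 and ∂z/∂y = −n_y/n_z = −0.47242.
Gradient magnitude |∇z| = √(a² + b²) = √(0.07614 + 0.22318) = 0.54710.
True dip = arctan(0.54710) = 28.7°, dipping toward NNE (azimuth ≈ 030°).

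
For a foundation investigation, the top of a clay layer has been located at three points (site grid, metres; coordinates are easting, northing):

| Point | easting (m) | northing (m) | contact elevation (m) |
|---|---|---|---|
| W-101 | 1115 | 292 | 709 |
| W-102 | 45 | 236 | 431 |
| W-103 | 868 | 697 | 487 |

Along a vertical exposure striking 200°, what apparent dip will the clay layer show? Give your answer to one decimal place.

Two edge vectors: W-101→W-102 = (-1070, -56, -278), W-101→W-103 = (-247, 405, -222).
Normal n = (W-101→W-102) × (W-101→W-103) = (125022, -168874, -447182).
So ∂z/∂easting = −n_x/n_z = 0.27958 and ∂z/∂northing = −n_y/n_z = −0.37764.
Unit vector along 200° is (sin 200°, cos 200°) = (-0.3420, -0.9397).
Slope in that direction = a·(-0.3420) + b·(-0.9397) = 0.25924.
Apparent dip = arctan|0.25924| = 14.5° (true dip is 25.2°, so apparent ≤ true as expected).

14.5°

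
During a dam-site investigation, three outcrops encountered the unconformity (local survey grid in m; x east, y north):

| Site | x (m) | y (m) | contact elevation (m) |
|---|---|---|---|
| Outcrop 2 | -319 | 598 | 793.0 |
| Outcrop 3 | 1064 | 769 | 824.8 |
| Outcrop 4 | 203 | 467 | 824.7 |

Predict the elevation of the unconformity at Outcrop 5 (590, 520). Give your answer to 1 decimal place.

833.1 m

Let the plane be z = a·x + b·y + c.
Outcrop 3−Outcrop 2: 1383a + 171b = 31.8;  Outcrop 4−Outcrop 2: 522a − 131b = 31.7.
Solving gives a = 0.035448, b = −0.100732.
Then c = 793 − a·-319 − b·598 = 864.55.
At (590, 520): z = 20.9 − 52.4 + 864.55 = 833.1 m.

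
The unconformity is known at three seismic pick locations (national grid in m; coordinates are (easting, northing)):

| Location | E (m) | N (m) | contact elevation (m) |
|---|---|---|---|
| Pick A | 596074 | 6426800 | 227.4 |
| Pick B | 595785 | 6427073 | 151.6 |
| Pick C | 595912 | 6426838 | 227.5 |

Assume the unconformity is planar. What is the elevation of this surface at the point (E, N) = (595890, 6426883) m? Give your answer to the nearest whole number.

Two edge vectors: Pick A→Pick B = (-289, 273, -75.8), Pick A→Pick C = (-162, 38, 0.1).
Normal n = (Pick A→Pick B) × (Pick A→Pick C) = (2907.7, 12308.5, 33244).
So ∂z/∂E = −n_x/n_z = −0.08746541 and ∂z/∂N = −n_y/n_z = −0.37024726.
Intercept c from Pick A: 227.4 + 52135.86 + 2379505.11 = 2431868.36.
At (595890, 6426883): z = −52119.8 − 2379535.8 + 2431868.36 = 212.8 m.

213 m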